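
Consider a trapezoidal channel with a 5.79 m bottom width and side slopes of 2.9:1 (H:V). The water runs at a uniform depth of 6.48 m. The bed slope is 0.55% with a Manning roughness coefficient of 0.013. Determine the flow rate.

Q = 2090 m³/s

With bottom width b = 5.79 m and side slope z = 2.9: A = (b + zy)y = (5.79 + 2.9×6.48)×6.48 = 159.3 m²; P = b + 2y√(1+z²) = 5.79 + 2×6.48×3.068 = 45.55 m.
Hydraulic radius R = A/P = 159.3/45.55 = 3.497 m.
Manning's equation: Q = (1/n) A R^(2/3) S^(1/2) = (1/0.013) × 159.3 × 3.497^(2/3) × 0.0055^(1/2) = 2090 m³/s.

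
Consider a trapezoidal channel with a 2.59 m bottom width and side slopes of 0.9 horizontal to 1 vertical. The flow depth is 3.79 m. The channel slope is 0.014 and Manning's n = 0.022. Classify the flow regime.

With bottom width b = 2.59 m and side slope z = 0.9: A = (b + zy)y = (2.59 + 0.9×3.79)×3.79 = 22.74 m²; P = b + 2y√(1+z²) = 2.59 + 2×3.79×1.345 = 12.79 m.
Hydraulic radius R = A/P = 22.74/12.79 = 1.779 m.
V = (1/n) R^(2/3) √S = (1/0.022) × 1.779^(2/3) × √0.014 = 7.895 m/s. Hydraulic depth D_h = A/T = 22.74/9.412 = 2.416 m.
Froude number Fr = V/√(g·D_h) = 7.895/√(9.81×2.416) = 1.62, which is greater than 1, so the flow is supercritical.

supercritical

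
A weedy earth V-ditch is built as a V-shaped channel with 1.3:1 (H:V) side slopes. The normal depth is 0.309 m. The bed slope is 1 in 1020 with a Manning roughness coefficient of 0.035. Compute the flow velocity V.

V = 0.221 m/s

For a triangular section with side slope z = 1.3: A = zy² = 1.3×0.309² = 0.1241 m²; P = 2y√(1+z²) = 2×0.309×1.64 = 1.014 m.
Hydraulic radius R = A/P = 0.1241/1.014 = 0.1225 m.
From Manning's equation, V = (1/n) R^(2/3) S^(1/2) = (1/0.035) × 0.1225^(2/3) × 0.0009804^(1/2) = 0.221 m/s.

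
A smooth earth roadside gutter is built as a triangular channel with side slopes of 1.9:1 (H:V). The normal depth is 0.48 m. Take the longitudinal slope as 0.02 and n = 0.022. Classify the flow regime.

supercritical

For a triangular section with side slope z = 1.9: A = zy² = 1.9×0.48² = 0.4378 m²; P = 2y√(1+z²) = 2×0.48×2.147 = 2.061 m.
Hydraulic radius R = A/P = 0.4378/2.061 = 0.2124 m.
V = (1/n) R^(2/3) √S = (1/0.022) × 0.2124^(2/3) × √0.02 = 2.288 m/s. Hydraulic depth D_h = A/T = 0.4378/1.824 = 0.24 m.
Froude number Fr = V/√(g·D_h) = 2.288/√(9.81×0.24) = 1.49, which is greater than 1, so the flow is supercritical.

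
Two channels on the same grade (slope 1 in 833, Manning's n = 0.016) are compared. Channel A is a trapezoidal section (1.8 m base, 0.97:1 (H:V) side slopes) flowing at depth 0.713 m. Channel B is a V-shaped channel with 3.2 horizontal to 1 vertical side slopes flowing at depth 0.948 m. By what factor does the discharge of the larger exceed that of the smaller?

1.58

Channel A: With bottom width b = 1.8 m and side slope z = 0.97: A = (b + zy)y = (1.8 + 0.97×0.713)×0.713 = 1.777 m²; P = b + 2y√(1+z²) = 1.8 + 2×0.713×1.393 = 3.787 m. Hydraulic radius R = A/P = 1.777/3.787 = 0.4692 m. Q_A = (1/0.016)·1.777·0.4692^(2/3)·√0.0012 = 2.323 m³/s.
Channel B: For a triangular section with side slope z = 3.2: A = zy² = 3.2×0.948² = 2.876 m²; P = 2y√(1+z²) = 2×0.948×3.353 = 6.357 m. Hydraulic radius R = A/P = 2.876/6.357 = 0.4524 m. Q_B = (1/0.016)·2.876·0.4524^(2/3)·√0.0012 = 3.67 m³/s.
The larger discharge is 3.67 m³/s and the smaller is 2.323 m³/s; the ratio is 1.58.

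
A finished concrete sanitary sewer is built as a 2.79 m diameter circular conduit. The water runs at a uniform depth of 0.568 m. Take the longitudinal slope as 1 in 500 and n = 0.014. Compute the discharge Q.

Q = 1.39 m³/s

For a circular section of diameter D = 2.79 m at depth y = 0.568 m, the central angle is θ = 2 arccos(1 − 2y/D) = 1.872 rad. Then A = (D²/8)(θ − sin θ) = 0.8928 m² and P = Dθ/2 = 2.612 m.
Hydraulic radius R = A/P = 0.8928/2.612 = 0.3418 m.
Manning's equation: Q = (1/n) A R^(2/3) S^(1/2) = (1/0.014) × 0.8928 × 0.3418^(2/3) × 0.002^(1/2) = 1.39 m³/s.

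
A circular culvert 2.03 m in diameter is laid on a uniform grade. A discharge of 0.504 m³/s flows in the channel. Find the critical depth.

At critical depth, Q² T / (g A³) = 1, i.e. A³/T = Q²/g = 0.504²/9.81 = 0.02589.
At y = 0.225 m: A³/T = 0.005896 — too small.
At y = 0.379 m: A³/T = 0.04601 — too large.
At y = 0.327 m: A³/T = 0.02577 — matches.

y_c = 0.327 m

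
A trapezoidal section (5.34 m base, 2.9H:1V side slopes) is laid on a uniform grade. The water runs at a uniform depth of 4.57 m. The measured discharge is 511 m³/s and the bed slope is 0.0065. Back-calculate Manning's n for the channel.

n = 0.025

With bottom width b = 5.34 m and side slope z = 2.9: A = (b + zy)y = (5.34 + 2.9×4.57)×4.57 = 84.97 m²; P = b + 2y√(1+z²) = 5.34 + 2×4.57×3.068 = 33.38 m.
Hydraulic radius R = A/P = 84.97/33.38 = 2.546 m.
Rearranging Manning's equation: n = (1/Q) A R^(2/3) S^(1/2) = (1/511) × 84.97 × 2.546^(2/3) × √0.0065 = 0.025.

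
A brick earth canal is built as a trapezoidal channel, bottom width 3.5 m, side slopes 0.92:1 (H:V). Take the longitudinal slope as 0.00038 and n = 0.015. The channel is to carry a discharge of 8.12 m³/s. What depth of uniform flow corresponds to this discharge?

Manning's equation rearranged: A R^(2/3) = nQ / (1·√S) = 0.015 × 8.12 / (√0.00038) = 6.248.
At y = 1.73 m: A R^(2/3) = 9.238 — over.
At y = 1.39 m: A R^(2/3) = 6.25 — matches.

y_n = 1.39 m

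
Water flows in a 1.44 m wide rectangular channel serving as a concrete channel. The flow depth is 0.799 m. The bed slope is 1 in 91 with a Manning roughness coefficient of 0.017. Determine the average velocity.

V = 3.23 m/s

Flow area A = b·y = 1.44 × 0.799 = 1.151 m². Wetted perimeter P = b + 2y = 1.44 + 2×0.799 = 3.038 m.
Hydraulic radius R = A/P = 1.151/3.038 = 0.3787 m.
From Manning's equation, V = (1/n) R^(2/3) S^(1/2) = (1/0.017) × 0.3787^(2/3) × 0.01099^(1/2) = 3.23 m/s.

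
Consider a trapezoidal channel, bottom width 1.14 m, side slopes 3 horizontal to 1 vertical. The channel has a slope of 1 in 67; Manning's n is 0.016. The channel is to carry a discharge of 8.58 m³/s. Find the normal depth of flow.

y_n = 0.668 m

Manning's equation rearranged: A R^(2/3) = nQ / (1·√S) = 0.016 × 8.58 / (√0.01493) = 1.124.
At y = 0.561 m: A R^(2/3) = 0.7682 — low.
At y = 0.668 m: A R^(2/3) = 1.124 — close enough.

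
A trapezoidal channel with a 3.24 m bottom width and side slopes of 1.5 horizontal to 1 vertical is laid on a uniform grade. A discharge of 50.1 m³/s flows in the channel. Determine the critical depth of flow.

y_c = 2.11 m

At critical depth, Q² T / (g A³) = 1, i.e. A³/T = Q²/g = 50.1²/9.81 = 255.9.
At y = 2.52 m: A³/T = 512.6 — high.
At y = 2.11 m: A³/T = 257.9 — matches.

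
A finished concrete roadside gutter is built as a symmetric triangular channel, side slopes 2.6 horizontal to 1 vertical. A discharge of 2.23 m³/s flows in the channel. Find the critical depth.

y_c = 0.684 m

At critical depth, Q² T / (g A³) = 1, i.e. A³/T = Q²/g = 2.23²/9.81 = 0.5069.
Trying y = 0.768 m: A³/T = 0.9031 — high.
Trying y = 0.488 m: A³/T = 0.09354 — low.
Trying y = 0.684 m: A³/T = 0.5061 — close enough.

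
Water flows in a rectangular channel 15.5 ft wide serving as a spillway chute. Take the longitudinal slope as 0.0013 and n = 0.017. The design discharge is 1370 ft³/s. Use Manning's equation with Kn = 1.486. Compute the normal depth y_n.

y_n = 10.4 ft

Manning's equation rearranged: A R^(2/3) = nQ / (1.486·√S) = 0.017 × 1370 / (1.486 × √0.0013) = 434.7.
Try y = 8.22 ft: A R^(2/3) = 320.5 — too small.
Try y = 10.4 ft: A R^(2/3) = 435.5 — close enough.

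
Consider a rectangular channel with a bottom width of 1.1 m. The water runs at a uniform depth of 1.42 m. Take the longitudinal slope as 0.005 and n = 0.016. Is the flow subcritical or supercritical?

Flow area A = b·y = 1.1 × 1.42 = 1.562 m². Wetted perimeter P = b + 2y = 1.1 + 2×1.42 = 3.94 m.
Hydraulic radius R = A/P = 1.562/3.94 = 0.3964 m.
V = (1/n) R^(2/3) √S = (1/0.016) × 0.3964^(2/3) × √0.005 = 2.385 m/s. Hydraulic depth D_h = A/T = 1.562/1.1 = 1.42 m.
Froude number Fr = V/√(g·D_h) = 2.385/√(9.81×1.42) = 0.639, which is less than 1, so the flow is subcritical.

subcritical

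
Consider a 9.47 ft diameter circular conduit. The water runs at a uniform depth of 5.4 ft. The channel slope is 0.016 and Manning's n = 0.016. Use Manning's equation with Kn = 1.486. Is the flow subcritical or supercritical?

supercritical

For a circular section of diameter D = 9.47 ft at depth y = 5.4 ft, the central angle is θ = 2 arccos(1 − 2y/D) = 3.423 rad. Then A = (D²/8)(θ − sin θ) = 41.49 ft² and P = Dθ/2 = 16.21 ft.
Hydraulic radius R = A/P = 41.49/16.21 = 2.56 ft.
V = (1.486/n) R^(2/3) √S = (1.486/0.016) × 2.56^(2/3) × √0.016 = 21.98 ft/s. Hydraulic depth D_h = A/T = 41.49/9.376 = 4.426 ft.
Froude number Fr = V/√(g·D_h) = 21.98/√(32.2×4.426) = 1.84, which is greater than 1, so the flow is supercritical.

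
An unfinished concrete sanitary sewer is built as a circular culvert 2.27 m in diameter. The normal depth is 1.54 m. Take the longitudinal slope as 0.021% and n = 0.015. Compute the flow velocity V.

For a circular section of diameter D = 2.27 m at depth y = 1.54 m, the central angle is θ = 2 arccos(1 − 2y/D) = 3.871 rad. Then A = (D²/8)(θ − sin θ) = 2.923 m² and P = Dθ/2 = 4.394 m.
Hydraulic radius R = A/P = 2.923/4.394 = 0.6652 m.
From Manning's equation, V = (1/n) R^(2/3) S^(1/2) = (1/0.015) × 0.6652^(2/3) × 0.00021^(1/2) = 0.736 m/s.

V = 0.736 m/s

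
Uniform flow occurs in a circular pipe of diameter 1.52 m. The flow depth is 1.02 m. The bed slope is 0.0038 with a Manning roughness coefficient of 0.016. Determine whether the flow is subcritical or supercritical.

subcritical

For a circular section of diameter D = 1.52 m at depth y = 1.02 m, the central angle is θ = 2 arccos(1 − 2y/D) = 3.84 rad. Then A = (D²/8)(θ − sin θ) = 1.295 m² and P = Dθ/2 = 2.918 m.
Hydraulic radius R = A/P = 1.295/2.918 = 0.4436 m.
V = (1/n) R^(2/3) √S = (1/0.016) × 0.4436^(2/3) × √0.0038 = 2.241 m/s. Hydraulic depth D_h = A/T = 1.295/1.428 = 0.9064 m.
Froude number Fr = V/√(g·D_h) = 2.241/√(9.81×0.9064) = 0.752, which is less than 1, so the flow is subcritical.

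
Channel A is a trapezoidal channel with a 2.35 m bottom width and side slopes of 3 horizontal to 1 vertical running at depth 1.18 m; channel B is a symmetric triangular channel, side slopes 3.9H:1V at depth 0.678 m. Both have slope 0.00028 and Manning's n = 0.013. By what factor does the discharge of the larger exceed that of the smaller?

6.47

Channel A: With bottom width b = 2.35 m and side slope z = 3: A = (b + zy)y = (2.35 + 3×1.18)×1.18 = 6.95 m²; P = b + 2y√(1+z²) = 2.35 + 2×1.18×3.162 = 9.813 m. Hydraulic radius R = A/P = 6.95/9.813 = 0.7083 m. Q_A = (1/0.013)·6.95·0.7083^(2/3)·√0.00028 = 7.108 m³/s.
Channel B: For a triangular section with side slope z = 3.9: A = zy² = 3.9×0.678² = 1.793 m²; P = 2y√(1+z²) = 2×0.678×4.026 = 5.459 m. Hydraulic radius R = A/P = 1.793/5.459 = 0.3284 m. Q_B = (1/0.013)·1.793·0.3284^(2/3)·√0.00028 = 1.098 m³/s.
The larger discharge is 7.108 m³/s and the smaller is 1.098 m³/s; the ratio is 6.47.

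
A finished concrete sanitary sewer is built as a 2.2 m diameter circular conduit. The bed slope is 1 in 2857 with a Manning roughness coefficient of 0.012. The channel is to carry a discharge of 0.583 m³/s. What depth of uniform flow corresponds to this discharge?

Manning's equation rearranged: A R^(2/3) = nQ / (1·√S) = 0.012 × 0.583 / (√0.00035) = 0.3739.
Trying y = 0.651 m: A R^(2/3) = 0.4866 — too large.
Trying y = 0.44 m: A R^(2/3) = 0.2235 — too small.
Trying y = 0.569 m: A R^(2/3) = 0.3738 — ≈ 0.3739.

y_n = 0.569 m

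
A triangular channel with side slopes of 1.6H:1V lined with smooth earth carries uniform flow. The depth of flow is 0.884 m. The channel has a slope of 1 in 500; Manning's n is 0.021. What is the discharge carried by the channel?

For a triangular section with side slope z = 1.6: A = zy² = 1.6×0.884² = 1.25 m²; P = 2y√(1+z²) = 2×0.884×1.887 = 3.336 m.
Hydraulic radius R = A/P = 1.25/3.336 = 0.3748 m.
Manning's equation: Q = (1/n) A R^(2/3) S^(1/2) = (1/0.021) × 1.25 × 0.3748^(2/3) × 0.002^(1/2) = 1.38 m³/s.

Q = 1.38 m³/s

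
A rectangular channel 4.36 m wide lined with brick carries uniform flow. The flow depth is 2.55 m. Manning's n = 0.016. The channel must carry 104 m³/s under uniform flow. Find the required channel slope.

S = 0.0181

Flow area A = b·y = 4.36 × 2.55 = 11.12 m². Wetted perimeter P = b + 2y = 4.36 + 2×2.55 = 9.46 m.
Hydraulic radius R = A/P = 11.12/9.46 = 1.175 m.
From Manning's equation, S = [nQ / (1 A R^(2/3))]² = [0.016 × 104 / (1 × 11.12 × 1.175^(2/3))]² = 0.0181.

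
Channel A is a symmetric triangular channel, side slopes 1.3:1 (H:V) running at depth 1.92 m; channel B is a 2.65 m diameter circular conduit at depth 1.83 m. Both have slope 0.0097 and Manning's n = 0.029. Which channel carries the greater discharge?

channel A

Channel A: For a triangular section with side slope z = 1.3: A = zy² = 1.3×1.92² = 4.792 m²; P = 2y√(1+z²) = 2×1.92×1.64 = 6.298 m. Hydraulic radius R = A/P = 4.792/6.298 = 0.7609 m. Q_A = (1/0.029)·4.792·0.7609^(2/3)·√0.0097 = 13.57 m³/s.
Channel B: For a circular section of diameter D = 2.65 m at depth y = 1.83 m, the central angle is θ = 2 arccos(1 − 2y/D) = 3.924 rad. Then A = (D²/8)(θ − sin θ) = 4.063 m² and P = Dθ/2 = 5.199 m. Hydraulic radius R = A/P = 4.063/5.199 = 0.7815 m. Q_B = (1/0.029)·4.063·0.7815^(2/3)·√0.0097 = 11.71 m³/s.
Q_A = 13.57 m³/s vs Q_B = 11.71 m³/s, so channel A carries more.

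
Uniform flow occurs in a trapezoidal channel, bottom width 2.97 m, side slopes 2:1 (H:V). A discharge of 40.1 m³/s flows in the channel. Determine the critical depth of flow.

y_c = 1.8 m

At critical depth, Q² T / (g A³) = 1, i.e. A³/T = Q²/g = 40.1²/9.81 = 163.9.
At y = 2.06 m: A³/T = 277.9 — too large.
At y = 1.27 m: A³/T = 42.57 — too small.
At y = 1.8 m: A³/T = 162.6 — close enough.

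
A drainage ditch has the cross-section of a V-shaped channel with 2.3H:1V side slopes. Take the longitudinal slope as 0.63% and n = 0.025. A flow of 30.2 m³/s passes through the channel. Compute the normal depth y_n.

Manning's equation rearranged: A R^(2/3) = nQ / (1·√S) = 0.025 × 30.2 / (√0.0063) = 9.512.
At y = 1.6 m: A R^(2/3) = 4.79 — too small.
At y = 2.28 m: A R^(2/3) = 12.32 — too large.
At y = 2.07 m: A R^(2/3) = 9.518 — matches.

y_n = 2.07 m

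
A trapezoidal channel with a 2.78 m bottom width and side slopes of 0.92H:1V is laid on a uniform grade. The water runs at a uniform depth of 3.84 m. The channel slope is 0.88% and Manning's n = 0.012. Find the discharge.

Q = 284 m³/s

With bottom width b = 2.78 m and side slope z = 0.92: A = (b + zy)y = (2.78 + 0.92×3.84)×3.84 = 24.24 m²; P = b + 2y√(1+z²) = 2.78 + 2×3.84×1.359 = 13.22 m.
Hydraulic radius R = A/P = 24.24/13.22 = 1.834 m.
Manning's equation: Q = (1/n) A R^(2/3) S^(1/2) = (1/0.012) × 24.24 × 1.834^(2/3) × 0.0088^(1/2) = 284 m³/s.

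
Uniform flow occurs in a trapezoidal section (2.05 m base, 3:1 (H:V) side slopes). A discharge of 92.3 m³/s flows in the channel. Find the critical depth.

y_c = 2.55 m

At critical depth, Q² T / (g A³) = 1, i.e. A³/T = Q²/g = 92.3²/9.81 = 868.4.
Trying y = 3.02 m: A³/T = 1873 — too large.
Trying y = 2.55 m: A³/T = 872.2 — ≈ 868.4.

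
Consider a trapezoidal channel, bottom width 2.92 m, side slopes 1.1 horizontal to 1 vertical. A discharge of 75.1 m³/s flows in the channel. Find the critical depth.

At critical depth, Q² T / (g A³) = 1, i.e. A³/T = Q²/g = 75.1²/9.81 = 574.9.
At y = 3.51 m: A³/T = 1267 — too large.
At y = 2.4 m: A³/T = 289.8 — too small.
At y = 2.87 m: A³/T = 574.5 — close enough.

y_c = 2.87 m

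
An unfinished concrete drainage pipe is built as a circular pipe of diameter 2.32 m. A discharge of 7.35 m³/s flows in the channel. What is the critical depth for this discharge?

y_c = 1.26 m

At critical depth, Q² T / (g A³) = 1, i.e. A³/T = Q²/g = 7.35²/9.81 = 5.507.
At y = 1.45 m: A³/T = 9.558 — high.
At y = 1.06 m: A³/T = 2.884 — low.
At y = 1.26 m: A³/T = 5.582 — close enough.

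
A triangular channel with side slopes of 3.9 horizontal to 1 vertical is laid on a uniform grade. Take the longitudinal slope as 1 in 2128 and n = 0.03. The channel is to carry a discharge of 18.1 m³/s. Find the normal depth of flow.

Manning's equation rearranged: A R^(2/3) = nQ / (1·√S) = 0.03 × 18.1 / (√0.0004699) = 25.05.
Try y = 2.98 m: A R^(2/3) = 44.23 — over.
Try y = 1.67 m: A R^(2/3) = 9.442 — short.
Try y = 2.41 m: A R^(2/3) = 25.11 — matches.

y_n = 2.41 m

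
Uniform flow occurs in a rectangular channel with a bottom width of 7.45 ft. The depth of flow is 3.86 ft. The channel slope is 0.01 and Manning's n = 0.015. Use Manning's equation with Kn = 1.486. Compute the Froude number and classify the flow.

supercritical

Flow area A = b·y = 7.45 × 3.86 = 28.76 ft². Wetted perimeter P = b + 2y = 7.45 + 2×3.86 = 15.17 ft.
Hydraulic radius R = A/P = 28.76/15.17 = 1.896 ft.
V = (1.486/n) R^(2/3) √S = (1.486/0.015) × 1.896^(2/3) × √0.01 = 15.17 ft/s. Hydraulic depth D_h = A/T = 28.76/7.45 = 3.86 ft.
Froude number Fr = V/√(g·D_h) = 15.17/√(32.2×3.86) = 1.36, which is greater than 1, so the flow is supercritical.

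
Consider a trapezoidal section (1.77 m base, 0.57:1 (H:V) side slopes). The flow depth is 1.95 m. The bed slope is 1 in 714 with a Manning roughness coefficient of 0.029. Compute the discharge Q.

Q = 6.75 m³/s

With bottom width b = 1.77 m and side slope z = 0.57: A = (b + zy)y = (1.77 + 0.57×1.95)×1.95 = 5.619 m²; P = b + 2y√(1+z²) = 1.77 + 2×1.95×1.151 = 6.259 m.
Hydraulic radius R = A/P = 5.619/6.259 = 0.8977 m.
Manning's equation: Q = (1/n) A R^(2/3) S^(1/2) = (1/0.029) × 5.619 × 0.8977^(2/3) × 0.001401^(1/2) = 6.75 m³/s.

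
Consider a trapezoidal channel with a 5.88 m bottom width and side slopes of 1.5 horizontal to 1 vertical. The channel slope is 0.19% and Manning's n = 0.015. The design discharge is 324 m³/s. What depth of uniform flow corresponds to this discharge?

y_n = 4.6 m

Manning's equation rearranged: A R^(2/3) = nQ / (1·√S) = 0.015 × 324 / (√0.0019) = 111.5.
At y = 4.11 m: A R^(2/3) = 88.54 — too small.
At y = 5.64 m: A R^(2/3) = 171.4 — too large.
At y = 4.6 m: A R^(2/3) = 111.6 — ≈ 111.5.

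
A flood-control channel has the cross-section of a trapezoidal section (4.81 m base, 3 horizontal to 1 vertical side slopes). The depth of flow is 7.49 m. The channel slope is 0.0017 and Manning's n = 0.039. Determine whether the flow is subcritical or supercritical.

With bottom width b = 4.81 m and side slope z = 3: A = (b + zy)y = (4.81 + 3×7.49)×7.49 = 204.3 m²; P = b + 2y√(1+z²) = 4.81 + 2×7.49×3.162 = 52.18 m.
Hydraulic radius R = A/P = 204.3/52.18 = 3.916 m.
V = (1/n) R^(2/3) √S = (1/0.039) × 3.916^(2/3) × √0.0017 = 2.626 m/s. Hydraulic depth D_h = A/T = 204.3/49.75 = 4.107 m.
Froude number Fr = V/√(g·D_h) = 2.626/√(9.81×4.107) = 0.414, which is less than 1, so the flow is subcritical.

subcritical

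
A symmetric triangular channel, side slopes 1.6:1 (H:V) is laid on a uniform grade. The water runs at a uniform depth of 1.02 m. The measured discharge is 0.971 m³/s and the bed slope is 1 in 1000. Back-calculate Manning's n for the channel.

For a triangular section with side slope z = 1.6: A = zy² = 1.6×1.02² = 1.665 m²; P = 2y√(1+z²) = 2×1.02×1.887 = 3.849 m.
Hydraulic radius R = A/P = 1.665/3.849 = 0.4325 m.
Rearranging Manning's equation: n = (1/Q) A R^(2/3) S^(1/2) = (1/0.971) × 1.665 × 0.4325^(2/3) × √0.001 = 0.031.

n = 0.031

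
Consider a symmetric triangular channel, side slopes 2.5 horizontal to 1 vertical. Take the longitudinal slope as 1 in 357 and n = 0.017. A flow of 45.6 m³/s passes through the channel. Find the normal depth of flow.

y_n = 2.35 m

Manning's equation rearranged: A R^(2/3) = nQ / (1·√S) = 0.017 × 45.6 / (√0.002801) = 14.65.
Try y = 2.04 m: A R^(2/3) = 10.03 — too small.
Try y = 2.89 m: A R^(2/3) = 25.4 — too large.
Try y = 2.35 m: A R^(2/3) = 14.63 — matches.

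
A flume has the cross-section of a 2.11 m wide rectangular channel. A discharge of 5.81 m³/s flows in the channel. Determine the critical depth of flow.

y_c = 0.918 m

For a rectangular channel, critical depth y_c = (q²/g)^(1/3) where q = Q/b = 5.81/2.11 = 2.754 m²/s.
So y_c = (2.754²/9.81)^(1/3) = 0.918 m.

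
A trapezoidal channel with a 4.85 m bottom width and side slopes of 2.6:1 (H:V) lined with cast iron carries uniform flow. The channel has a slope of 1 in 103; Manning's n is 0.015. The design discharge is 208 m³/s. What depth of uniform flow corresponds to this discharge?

y_n = 2.31 m

Manning's equation rearranged: A R^(2/3) = nQ / (1·√S) = 0.015 × 208 / (√0.009709) = 31.66.
Try y = 2.71 m: A R^(2/3) = 44.4 — over.
Try y = 1.6 m: A R^(2/3) = 14.87 — short.
Try y = 2.31 m: A R^(2/3) = 31.61 — matches.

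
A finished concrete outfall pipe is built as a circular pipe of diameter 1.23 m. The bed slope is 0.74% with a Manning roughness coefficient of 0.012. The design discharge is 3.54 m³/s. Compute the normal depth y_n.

y_n = 0.923 m

Manning's equation rearranged: A R^(2/3) = nQ / (1·√S) = 0.012 × 3.54 / (√0.0074) = 0.4938.
Try y = 0.784 m: A R^(2/3) = 0.3981 — short.
Try y = 1.02 m: A R^(2/3) = 0.5469 — over.
Try y = 0.923 m: A R^(2/3) = 0.4939 — matches.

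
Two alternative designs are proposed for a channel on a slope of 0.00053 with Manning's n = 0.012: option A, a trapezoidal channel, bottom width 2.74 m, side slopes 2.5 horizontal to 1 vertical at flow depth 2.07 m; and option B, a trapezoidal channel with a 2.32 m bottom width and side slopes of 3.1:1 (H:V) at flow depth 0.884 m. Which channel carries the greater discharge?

Channel A: With bottom width b = 2.74 m and side slope z = 2.5: A = (b + zy)y = (2.74 + 2.5×2.07)×2.07 = 16.38 m²; P = b + 2y√(1+z²) = 2.74 + 2×2.07×2.693 = 13.89 m. Hydraulic radius R = A/P = 16.38/13.89 = 1.18 m. Q_A = (1/0.012)·16.38·1.18^(2/3)·√0.00053 = 35.1 m³/s.
Channel B: With bottom width b = 2.32 m and side slope z = 3.1: A = (b + zy)y = (2.32 + 3.1×0.884)×0.884 = 4.473 m²; P = b + 2y√(1+z²) = 2.32 + 2×0.884×3.257 = 8.079 m. Hydraulic radius R = A/P = 4.473/8.079 = 0.5537 m. Q_B = (1/0.012)·4.473·0.5537^(2/3)·√0.00053 = 5.787 m³/s.
Q_A = 35.1 m³/s vs Q_B = 5.787 m³/s, so channel A carries more.

channel A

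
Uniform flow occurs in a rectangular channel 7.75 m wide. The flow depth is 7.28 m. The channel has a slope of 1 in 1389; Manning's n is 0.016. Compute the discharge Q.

Q = 176 m³/s

Flow area A = b·y = 7.75 × 7.28 = 56.42 m². Wetted perimeter P = b + 2y = 7.75 + 2×7.28 = 22.31 m.
Hydraulic radius R = A/P = 56.42/22.31 = 2.529 m.
Manning's equation: Q = (1/n) A R^(2/3) S^(1/2) = (1/0.016) × 56.42 × 2.529^(2/3) × 0.0007199^(1/2) = 176 m³/s.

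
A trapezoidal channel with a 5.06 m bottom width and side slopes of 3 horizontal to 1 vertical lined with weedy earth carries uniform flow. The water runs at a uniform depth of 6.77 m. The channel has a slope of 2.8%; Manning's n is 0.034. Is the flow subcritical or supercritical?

supercritical

With bottom width b = 5.06 m and side slope z = 3: A = (b + zy)y = (5.06 + 3×6.77)×6.77 = 171.8 m²; P = b + 2y√(1+z²) = 5.06 + 2×6.77×3.162 = 47.88 m.
Hydraulic radius R = A/P = 171.8/47.88 = 3.587 m.
V = (1/n) R^(2/3) √S = (1/0.034) × 3.587^(2/3) × √0.028 = 11.53 m/s. Hydraulic depth D_h = A/T = 171.8/45.68 = 3.76 m.
Froude number Fr = V/√(g·D_h) = 11.53/√(9.81×3.76) = 1.9, which is greater than 1, so the flow is supercritical.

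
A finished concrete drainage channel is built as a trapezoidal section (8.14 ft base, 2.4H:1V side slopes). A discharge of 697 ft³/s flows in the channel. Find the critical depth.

y_c = 4.15 ft

At critical depth, Q² T / (g A³) = 1, i.e. A³/T = Q²/g = 697²/32.2 = 15090.
Trying y = 3.18 ft: A³/T = 5391 — low.
Trying y = 4.79 ft: A³/T = 26730 — high.
Trying y = 4.15 ft: A³/T = 15100 — close enough.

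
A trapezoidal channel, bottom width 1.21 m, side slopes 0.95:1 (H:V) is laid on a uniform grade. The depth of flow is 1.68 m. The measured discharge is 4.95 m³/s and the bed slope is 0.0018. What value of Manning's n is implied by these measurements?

n = 0.035

With bottom width b = 1.21 m and side slope z = 0.95: A = (b + zy)y = (1.21 + 0.95×1.68)×1.68 = 4.714 m²; P = b + 2y√(1+z²) = 1.21 + 2×1.68×1.379 = 5.844 m.
Hydraulic radius R = A/P = 4.714/5.844 = 0.8066 m.
Rearranging Manning's equation: n = (1/Q) A R^(2/3) S^(1/2) = (1/4.95) × 4.714 × 0.8066^(2/3) × √0.0018 = 0.035.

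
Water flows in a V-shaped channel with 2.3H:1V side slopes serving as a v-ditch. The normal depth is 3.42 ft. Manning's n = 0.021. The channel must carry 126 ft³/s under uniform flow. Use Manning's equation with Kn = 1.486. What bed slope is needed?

For a triangular section with side slope z = 2.3: A = zy² = 2.3×3.42² = 26.9 ft²; P = 2y√(1+z²) = 2×3.42×2.508 = 17.15 ft.
Hydraulic radius R = A/P = 26.9/17.15 = 1.568 ft.
From Manning's equation, S = [nQ / (1.486 A R^(2/3))]² = [0.021 × 126 / (1.486 × 26.9 × 1.568^(2/3))]² = 0.0024.

S = 0.0024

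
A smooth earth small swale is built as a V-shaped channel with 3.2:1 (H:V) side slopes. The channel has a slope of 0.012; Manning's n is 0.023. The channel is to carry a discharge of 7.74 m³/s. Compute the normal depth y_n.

Manning's equation rearranged: A R^(2/3) = nQ / (1·√S) = 0.023 × 7.74 / (√0.012) = 1.625.
Try y = 1.16 m: A R^(2/3) = 2.903 — high.
Try y = 0.835 m: A R^(2/3) = 1.208 — low.
Try y = 0.933 m: A R^(2/3) = 1.624 — ≈ 1.625.

y_n = 0.933 m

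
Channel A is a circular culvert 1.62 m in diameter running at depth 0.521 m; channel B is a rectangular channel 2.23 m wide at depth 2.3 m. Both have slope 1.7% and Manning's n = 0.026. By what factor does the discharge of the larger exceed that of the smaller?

16.8

Channel A: For a circular section of diameter D = 1.62 m at depth y = 0.521 m, the central angle is θ = 2 arccos(1 − 2y/D) = 2.412 rad. Then A = (D²/8)(θ − sin θ) = 0.5726 m² and P = Dθ/2 = 1.954 m. Hydraulic radius R = A/P = 0.5726/1.954 = 0.2931 m. Q_A = (1/0.026)·0.5726·0.2931^(2/3)·√0.017 = 1.267 m³/s.
Channel B: Flow area A = b·y = 2.23 × 2.3 = 5.129 m². Wetted perimeter P = b + 2y = 2.23 + 2×2.3 = 6.83 m. Hydraulic radius R = A/P = 5.129/6.83 = 0.751 m. Q_B = (1/0.026)·5.129·0.751^(2/3)·√0.017 = 21.25 m³/s.
The larger discharge is 21.25 m³/s and the smaller is 1.267 m³/s; the ratio is 16.8.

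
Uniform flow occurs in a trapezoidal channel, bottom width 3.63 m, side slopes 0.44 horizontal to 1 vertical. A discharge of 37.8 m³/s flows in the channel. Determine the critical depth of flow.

y_c = 2.04 m

At critical depth, Q² T / (g A³) = 1, i.e. A³/T = Q²/g = 37.8²/9.81 = 145.7.
At y = 2.21 m: A³/T = 188.8 — high.
At y = 1.4 m: A³/T = 43.2 — low.
At y = 2.04 m: A³/T = 145.2 — matches.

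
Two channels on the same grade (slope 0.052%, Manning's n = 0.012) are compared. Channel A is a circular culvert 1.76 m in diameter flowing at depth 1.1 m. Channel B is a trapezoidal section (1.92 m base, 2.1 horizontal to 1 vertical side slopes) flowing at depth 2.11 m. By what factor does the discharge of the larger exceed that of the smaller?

14.6

Channel A: For a circular section of diameter D = 1.76 m at depth y = 1.1 m, the central angle is θ = 2 arccos(1 − 2y/D) = 3.647 rad. Then A = (D²/8)(θ − sin θ) = 1.6 m² and P = Dθ/2 = 3.209 m. Hydraulic radius R = A/P = 1.6/3.209 = 0.4984 m. Q_A = (1/0.012)·1.6·0.4984^(2/3)·√0.00052 = 1.911 m³/s.
Channel B: With bottom width b = 1.92 m and side slope z = 2.1: A = (b + zy)y = (1.92 + 2.1×2.11)×2.11 = 13.4 m²; P = b + 2y√(1+z²) = 1.92 + 2×2.11×2.326 = 11.74 m. Hydraulic radius R = A/P = 13.4/11.74 = 1.142 m. Q_B = (1/0.012)·13.4·1.142^(2/3)·√0.00052 = 27.82 m³/s.
The larger discharge is 27.82 m³/s and the smaller is 1.911 m³/s; the ratio is 14.6.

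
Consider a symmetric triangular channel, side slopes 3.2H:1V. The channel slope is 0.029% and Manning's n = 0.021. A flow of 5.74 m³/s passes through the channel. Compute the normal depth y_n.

y_n = 1.62 m

Manning's equation rearranged: A R^(2/3) = nQ / (1·√S) = 0.021 × 5.74 / (√0.00029) = 7.078.
Try y = 2.03 m: A R^(2/3) = 12.91 — high.
Try y = 1.22 m: A R^(2/3) = 3.321 — low.
Try y = 1.62 m: A R^(2/3) = 7.074 — ≈ 7.078.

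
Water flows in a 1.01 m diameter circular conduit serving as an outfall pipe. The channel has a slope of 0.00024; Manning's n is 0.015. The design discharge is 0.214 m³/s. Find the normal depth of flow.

Manning's equation rearranged: A R^(2/3) = nQ / (1·√S) = 0.015 × 0.214 / (√0.00024) = 0.2072.
Try y = 0.688 m: A R^(2/3) = 0.2584 — too large.
Try y = 0.459 m: A R^(2/3) = 0.1357 — too small.
Try y = 0.592 m: A R^(2/3) = 0.2074 — close enough.

y_n = 0.592 m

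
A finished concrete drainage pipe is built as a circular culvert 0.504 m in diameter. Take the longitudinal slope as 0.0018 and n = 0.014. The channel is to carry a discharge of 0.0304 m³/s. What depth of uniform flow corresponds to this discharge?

y_n = 0.153 m

Manning's equation rearranged: A R^(2/3) = nQ / (1·√S) = 0.014 × 0.0304 / (√0.0018) = 0.01003.
Trying y = 0.172 m: A R^(2/3) = 0.01257 — over.
Trying y = 0.123 m: A R^(2/3) = 0.006548 — short.
Trying y = 0.153 m: A R^(2/3) = 0.01005 — matches.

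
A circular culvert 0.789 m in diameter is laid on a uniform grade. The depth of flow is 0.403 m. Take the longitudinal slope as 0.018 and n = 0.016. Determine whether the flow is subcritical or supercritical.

supercritical

For a circular section of diameter D = 0.789 m at depth y = 0.403 m, the central angle is θ = 2 arccos(1 − 2y/D) = 3.185 rad. Then A = (D²/8)(θ − sin θ) = 0.2512 m² and P = Dθ/2 = 1.256 m.
Hydraulic radius R = A/P = 0.2512/1.256 = 0.1999 m.
V = (1/n) R^(2/3) √S = (1/0.016) × 0.1999^(2/3) × √0.018 = 2.867 m/s. Hydraulic depth D_h = A/T = 0.2512/0.7888 = 0.3184 m.
Froude number Fr = V/√(g·D_h) = 2.867/√(9.81×0.3184) = 1.62, which is greater than 1, so the flow is supercritical.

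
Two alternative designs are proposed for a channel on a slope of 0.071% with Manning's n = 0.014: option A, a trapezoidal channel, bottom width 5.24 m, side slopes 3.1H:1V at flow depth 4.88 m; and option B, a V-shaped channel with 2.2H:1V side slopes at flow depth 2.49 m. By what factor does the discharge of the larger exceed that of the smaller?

12.9

Channel A: With bottom width b = 5.24 m and side slope z = 3.1: A = (b + zy)y = (5.24 + 3.1×4.88)×4.88 = 99.4 m²; P = b + 2y√(1+z²) = 5.24 + 2×4.88×3.257 = 37.03 m. Hydraulic radius R = A/P = 99.4/37.03 = 2.684 m. Q_A = (1/0.014)·99.4·2.684^(2/3)·√0.00071 = 365.4 m³/s.
Channel B: For a triangular section with side slope z = 2.2: A = zy² = 2.2×2.49² = 13.64 m²; P = 2y√(1+z²) = 2×2.49×2.417 = 12.03 m. Hydraulic radius R = A/P = 13.64/12.03 = 1.133 m. Q_B = (1/0.014)·13.64·1.133^(2/3)·√0.00071 = 28.22 m³/s.
The larger discharge is 365.4 m³/s and the smaller is 28.22 m³/s; the ratio is 12.9.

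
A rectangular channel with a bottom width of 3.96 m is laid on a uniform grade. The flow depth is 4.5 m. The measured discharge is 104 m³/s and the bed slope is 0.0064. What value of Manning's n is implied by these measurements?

Flow area A = b·y = 3.96 × 4.5 = 17.82 m². Wetted perimeter P = b + 2y = 3.96 + 2×4.5 = 12.96 m.
Hydraulic radius R = A/P = 17.82/12.96 = 1.375 m.
Rearranging Manning's equation: n = (1/Q) A R^(2/3) S^(1/2) = (1/104) × 17.82 × 1.375^(2/3) × √0.0064 = 0.0169.

n = 0.0169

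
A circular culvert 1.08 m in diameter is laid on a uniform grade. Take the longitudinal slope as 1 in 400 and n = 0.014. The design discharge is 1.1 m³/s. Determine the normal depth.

Manning's equation rearranged: A R^(2/3) = nQ / (1·√S) = 0.014 × 1.1 / (√0.0025) = 0.308.
Trying y = 0.523 m: A R^(2/3) = 0.1812 — short.
Trying y = 0.832 m: A R^(2/3) = 0.3597 — over.
Trying y = 0.734 m: A R^(2/3) = 0.308 — matches.

y_n = 0.734 m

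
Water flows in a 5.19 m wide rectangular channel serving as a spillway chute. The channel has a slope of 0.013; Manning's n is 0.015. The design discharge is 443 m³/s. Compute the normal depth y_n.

y_n = 7.29 m

Manning's equation rearranged: A R^(2/3) = nQ / (1·√S) = 0.015 × 443 / (√0.013) = 58.28.
Try y = 6.18 m: A R^(2/3) = 47.94 — too small.
Try y = 8.3 m: A R^(2/3) = 67.85 — too large.
Try y = 7.29 m: A R^(2/3) = 58.32 — close enough.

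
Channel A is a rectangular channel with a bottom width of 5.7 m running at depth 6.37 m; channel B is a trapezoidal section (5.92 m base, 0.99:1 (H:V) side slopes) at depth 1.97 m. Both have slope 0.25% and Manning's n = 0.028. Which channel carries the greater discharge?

Channel A: Flow area A = b·y = 5.7 × 6.37 = 36.31 m². Wetted perimeter P = b + 2y = 5.7 + 2×6.37 = 18.44 m. Hydraulic radius R = A/P = 36.31/18.44 = 1.969 m. Q_A = (1/0.028)·36.31·1.969^(2/3)·√0.0025 = 101.9 m³/s.
Channel B: With bottom width b = 5.92 m and side slope z = 0.99: A = (b + zy)y = (5.92 + 0.99×1.97)×1.97 = 15.5 m²; P = b + 2y√(1+z²) = 5.92 + 2×1.97×1.407 = 11.46 m. Hydraulic radius R = A/P = 15.5/11.46 = 1.352 m. Q_B = (1/0.028)·15.5·1.352^(2/3)·√0.0025 = 33.86 m³/s.
Q_A = 101.9 m³/s vs Q_B = 33.86 m³/s, so channel A carries more.

channel A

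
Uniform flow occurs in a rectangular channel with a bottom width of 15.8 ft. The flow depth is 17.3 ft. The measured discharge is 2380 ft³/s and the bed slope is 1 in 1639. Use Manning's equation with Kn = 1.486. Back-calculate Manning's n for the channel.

n = 0.013

Flow area A = b·y = 15.8 × 17.3 = 273.3 ft². Wetted perimeter P = b + 2y = 15.8 + 2×17.3 = 50.4 ft.
Hydraulic radius R = A/P = 273.3/50.4 = 5.423 ft.
Rearranging Manning's equation: n = (1.486/Q) A R^(2/3) S^(1/2) = (1.486/2380) × 273.3 × 5.423^(2/3) × √0.0006101 = 0.013.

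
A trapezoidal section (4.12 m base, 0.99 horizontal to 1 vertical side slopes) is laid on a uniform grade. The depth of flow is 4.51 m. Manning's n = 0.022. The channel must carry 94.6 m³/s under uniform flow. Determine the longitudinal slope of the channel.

With bottom width b = 4.12 m and side slope z = 0.99: A = (b + zy)y = (4.12 + 0.99×4.51)×4.51 = 38.72 m²; P = b + 2y√(1+z²) = 4.12 + 2×4.51×1.407 = 16.81 m.
Hydraulic radius R = A/P = 38.72/16.81 = 2.303 m.
From Manning's equation, S = [nQ / (1 A R^(2/3))]² = [0.022 × 94.6 / (1 × 38.72 × 2.303^(2/3))]² = 0.00095.

S = 0.00095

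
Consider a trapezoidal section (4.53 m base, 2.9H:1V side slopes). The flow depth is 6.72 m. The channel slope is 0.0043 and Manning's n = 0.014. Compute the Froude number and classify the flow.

supercritical

With bottom width b = 4.53 m and side slope z = 2.9: A = (b + zy)y = (4.53 + 2.9×6.72)×6.72 = 161.4 m²; P = b + 2y√(1+z²) = 4.53 + 2×6.72×3.068 = 45.76 m.
Hydraulic radius R = A/P = 161.4/45.76 = 3.527 m.
V = (1/n) R^(2/3) √S = (1/0.014) × 3.527^(2/3) × √0.0043 = 10.85 m/s. Hydraulic depth D_h = A/T = 161.4/43.51 = 3.71 m.
Froude number Fr = V/√(g·D_h) = 10.85/√(9.81×3.71) = 1.8, which is greater than 1, so the flow is supercritical.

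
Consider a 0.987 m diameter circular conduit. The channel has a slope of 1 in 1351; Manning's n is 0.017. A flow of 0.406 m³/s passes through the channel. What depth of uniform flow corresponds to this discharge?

y_n = 0.694 m

Manning's equation rearranged: A R^(2/3) = nQ / (1·√S) = 0.017 × 0.406 / (√0.0007402) = 0.2537.
Try y = 0.78 m: A R^(2/3) = 0.2906 — too large.
Try y = 0.483 m: A R^(2/3) = 0.1451 — too small.
Try y = 0.694 m: A R^(2/3) = 0.2535 — ≈ 0.2537.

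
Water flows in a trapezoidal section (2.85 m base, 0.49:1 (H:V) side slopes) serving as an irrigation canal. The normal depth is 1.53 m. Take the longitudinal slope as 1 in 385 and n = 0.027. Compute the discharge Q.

Q = 9.55 m³/s

With bottom width b = 2.85 m and side slope z = 0.49: A = (b + zy)y = (2.85 + 0.49×1.53)×1.53 = 5.508 m²; P = b + 2y√(1+z²) = 2.85 + 2×1.53×1.114 = 6.258 m.
Hydraulic radius R = A/P = 5.508/6.258 = 0.8801 m.
Manning's equation: Q = (1/n) A R^(2/3) S^(1/2) = (1/0.027) × 5.508 × 0.8801^(2/3) × 0.002597^(1/2) = 9.55 m³/s.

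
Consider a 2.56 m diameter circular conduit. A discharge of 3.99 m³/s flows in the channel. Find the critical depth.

At critical depth, Q² T / (g A³) = 1, i.e. A³/T = Q²/g = 3.99²/9.81 = 1.623.
Try y = 1.01 m: A³/T = 2.687 — over.
Try y = 0.886 m: A³/T = 1.623 — ≈ 1.623.

y_c = 0.886 m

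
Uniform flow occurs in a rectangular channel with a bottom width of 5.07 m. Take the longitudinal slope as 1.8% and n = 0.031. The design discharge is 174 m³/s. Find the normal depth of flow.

Manning's equation rearranged: A R^(2/3) = nQ / (1·√S) = 0.031 × 174 / (√0.018) = 40.2.
Trying y = 6.57 m: A R^(2/3) = 49.82 — too large.
Trying y = 4.62 m: A R^(2/3) = 32.53 — too small.
Trying y = 5.49 m: A R^(2/3) = 40.18 — close enough.

y_n = 5.49 m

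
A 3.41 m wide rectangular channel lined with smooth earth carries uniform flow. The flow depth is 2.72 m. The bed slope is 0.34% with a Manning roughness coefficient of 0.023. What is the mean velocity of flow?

Flow area A = b·y = 3.41 × 2.72 = 9.275 m². Wetted perimeter P = b + 2y = 3.41 + 2×2.72 = 8.85 m.
Hydraulic radius R = A/P = 9.275/8.85 = 1.048 m.
From Manning's equation, V = (1/n) R^(2/3) S^(1/2) = (1/0.023) × 1.048^(2/3) × 0.0034^(1/2) = 2.62 m/s.

V = 2.62 m/s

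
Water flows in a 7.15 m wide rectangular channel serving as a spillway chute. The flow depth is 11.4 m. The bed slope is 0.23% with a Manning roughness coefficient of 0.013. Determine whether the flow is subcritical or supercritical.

Flow area A = b·y = 7.15 × 11.4 = 81.51 m². Wetted perimeter P = b + 2y = 7.15 + 2×11.4 = 29.95 m.
Hydraulic radius R = A/P = 81.51/29.95 = 2.722 m.
V = (1/n) R^(2/3) √S = (1/0.013) × 2.722^(2/3) × √0.0023 = 7.191 m/s. Hydraulic depth D_h = A/T = 81.51/7.15 = 11.4 m.
Froude number Fr = V/√(g·D_h) = 7.191/√(9.81×11.4) = 0.68, which is less than 1, so the flow is subcritical.

subcritical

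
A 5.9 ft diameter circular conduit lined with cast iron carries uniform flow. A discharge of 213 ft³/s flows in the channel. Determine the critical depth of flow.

y_c = 4.01 ft

At critical depth, Q² T / (g A³) = 1, i.e. A³/T = Q²/g = 213²/32.2 = 1409.
Try y = 2.95 ft: A³/T = 433 — too small.
Try y = 4.68 ft: A³/T = 2632 — too large.
Try y = 4.01 ft: A³/T = 1407 — matches.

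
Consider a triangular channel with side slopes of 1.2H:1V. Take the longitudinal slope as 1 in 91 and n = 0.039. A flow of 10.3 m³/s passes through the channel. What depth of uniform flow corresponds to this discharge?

Manning's equation rearranged: A R^(2/3) = nQ / (1·√S) = 0.039 × 10.3 / (√0.01099) = 3.832.
Try y = 2.48 m: A R^(2/3) = 7.145 — over.
Try y = 1.96 m: A R^(2/3) = 3.815 — ≈ 3.832.

y_n = 1.96 m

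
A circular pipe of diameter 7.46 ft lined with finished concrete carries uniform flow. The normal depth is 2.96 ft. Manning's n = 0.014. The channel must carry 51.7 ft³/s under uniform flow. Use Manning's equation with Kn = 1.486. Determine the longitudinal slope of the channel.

For a circular section of diameter D = 7.46 ft at depth y = 2.96 ft, the central angle is θ = 2 arccos(1 − 2y/D) = 2.726 rad. Then A = (D²/8)(θ − sin θ) = 16.15 ft² and P = Dθ/2 = 10.17 ft.
Hydraulic radius R = A/P = 16.15/10.17 = 1.589 ft.
From Manning's equation, S = [nQ / (1.486 A R^(2/3))]² = [0.014 × 51.7 / (1.486 × 16.15 × 1.589^(2/3))]² = 0.000491.

S = 0.000491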